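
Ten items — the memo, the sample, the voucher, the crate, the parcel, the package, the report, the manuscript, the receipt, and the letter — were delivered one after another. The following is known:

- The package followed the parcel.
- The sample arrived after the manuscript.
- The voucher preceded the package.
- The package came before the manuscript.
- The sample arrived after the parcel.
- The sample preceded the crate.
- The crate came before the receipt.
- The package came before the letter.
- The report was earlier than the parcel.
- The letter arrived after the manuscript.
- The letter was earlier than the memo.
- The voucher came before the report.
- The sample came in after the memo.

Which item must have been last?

the receipt

Every other item has a chain of constraints placing it before the receipt, so the receipt is last.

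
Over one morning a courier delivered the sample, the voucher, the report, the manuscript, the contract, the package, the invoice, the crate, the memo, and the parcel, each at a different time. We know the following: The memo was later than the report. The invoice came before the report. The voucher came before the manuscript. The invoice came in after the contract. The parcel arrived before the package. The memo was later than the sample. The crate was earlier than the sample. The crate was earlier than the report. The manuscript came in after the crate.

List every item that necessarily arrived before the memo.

Directly stated before the memo: the report and the sample.
The contract reaches the memo via the contract → the invoice → the report → the memo.
The crate reaches the memo via the crate → the sample → the memo.
The invoice reaches the memo via the invoice → the report → the memo.

the contract, the crate, the invoice, the report, the sample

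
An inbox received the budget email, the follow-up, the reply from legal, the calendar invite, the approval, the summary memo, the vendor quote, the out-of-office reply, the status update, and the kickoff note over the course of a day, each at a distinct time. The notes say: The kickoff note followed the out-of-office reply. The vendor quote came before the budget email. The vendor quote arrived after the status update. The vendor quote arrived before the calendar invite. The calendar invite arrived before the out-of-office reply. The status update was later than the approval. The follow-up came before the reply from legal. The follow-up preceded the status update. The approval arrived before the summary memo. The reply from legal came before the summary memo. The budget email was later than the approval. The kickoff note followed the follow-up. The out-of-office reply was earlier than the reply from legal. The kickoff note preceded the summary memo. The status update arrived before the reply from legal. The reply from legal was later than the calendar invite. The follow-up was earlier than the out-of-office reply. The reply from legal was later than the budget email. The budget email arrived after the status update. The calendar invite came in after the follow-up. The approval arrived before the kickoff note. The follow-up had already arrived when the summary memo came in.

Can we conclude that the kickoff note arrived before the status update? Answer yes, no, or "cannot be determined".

no

Tracing the constraints gives the status update → the vendor quote → the calendar invite → the out-of-office reply → the kickoff note, so the status update must come before the kickoff note.
That means the kickoff note cannot be before the status update.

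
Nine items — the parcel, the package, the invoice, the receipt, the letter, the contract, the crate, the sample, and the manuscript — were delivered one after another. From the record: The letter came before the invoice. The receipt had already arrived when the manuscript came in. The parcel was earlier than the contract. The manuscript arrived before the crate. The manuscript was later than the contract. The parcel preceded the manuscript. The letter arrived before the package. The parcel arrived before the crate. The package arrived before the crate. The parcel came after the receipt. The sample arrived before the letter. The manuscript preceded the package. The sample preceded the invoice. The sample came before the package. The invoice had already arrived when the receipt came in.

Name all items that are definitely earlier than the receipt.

the invoice, the letter, the sample

Directly stated before the receipt: the invoice.
The letter reaches the receipt via the letter → the invoice → the receipt.
The sample reaches the receipt via the sample → the invoice → the receipt.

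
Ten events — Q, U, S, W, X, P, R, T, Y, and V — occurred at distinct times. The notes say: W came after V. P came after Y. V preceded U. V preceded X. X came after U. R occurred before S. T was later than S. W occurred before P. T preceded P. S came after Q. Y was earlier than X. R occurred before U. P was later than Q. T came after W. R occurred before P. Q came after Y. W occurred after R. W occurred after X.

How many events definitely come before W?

Directly stated before W: R, V, and X.
U reaches W via U → X → W.
Y reaches W via Y → X → W.
No chain forces Q (or any of the others) ahead of W.
That's R, U, V, X, and Y — 5 in all.

5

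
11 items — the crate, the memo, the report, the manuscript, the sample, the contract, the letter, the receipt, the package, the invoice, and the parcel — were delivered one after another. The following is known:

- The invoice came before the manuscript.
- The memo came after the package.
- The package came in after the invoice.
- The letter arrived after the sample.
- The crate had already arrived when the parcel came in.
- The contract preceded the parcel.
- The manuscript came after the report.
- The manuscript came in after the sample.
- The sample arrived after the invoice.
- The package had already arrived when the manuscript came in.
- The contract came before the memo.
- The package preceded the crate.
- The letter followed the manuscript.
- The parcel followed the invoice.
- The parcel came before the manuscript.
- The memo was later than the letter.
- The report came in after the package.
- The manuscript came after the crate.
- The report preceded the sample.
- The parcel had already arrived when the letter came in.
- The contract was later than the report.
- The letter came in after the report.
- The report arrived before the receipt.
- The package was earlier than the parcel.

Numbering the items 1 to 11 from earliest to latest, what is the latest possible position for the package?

2

The package must come before the contract, the crate, the letter, the manuscript, the memo, the parcel, the receipt, the report, and the sample — 9 items forced after it.
Everything else can be placed before the package in some valid order, so the package can sit as late as position 11 − 9 = 2.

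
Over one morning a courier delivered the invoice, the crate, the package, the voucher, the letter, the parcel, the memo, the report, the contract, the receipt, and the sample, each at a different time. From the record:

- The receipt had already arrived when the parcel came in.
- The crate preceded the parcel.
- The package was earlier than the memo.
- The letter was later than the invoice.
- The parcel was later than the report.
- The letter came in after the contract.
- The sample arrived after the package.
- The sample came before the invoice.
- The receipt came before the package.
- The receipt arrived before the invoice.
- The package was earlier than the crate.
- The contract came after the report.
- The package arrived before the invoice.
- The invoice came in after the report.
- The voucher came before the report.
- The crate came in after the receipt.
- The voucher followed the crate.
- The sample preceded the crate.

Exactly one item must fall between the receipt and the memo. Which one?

Tracing the constraints gives the receipt → the package → the memo, so the package sits after the receipt and before the memo.
No other item is forced both after the receipt and before the memo.

the package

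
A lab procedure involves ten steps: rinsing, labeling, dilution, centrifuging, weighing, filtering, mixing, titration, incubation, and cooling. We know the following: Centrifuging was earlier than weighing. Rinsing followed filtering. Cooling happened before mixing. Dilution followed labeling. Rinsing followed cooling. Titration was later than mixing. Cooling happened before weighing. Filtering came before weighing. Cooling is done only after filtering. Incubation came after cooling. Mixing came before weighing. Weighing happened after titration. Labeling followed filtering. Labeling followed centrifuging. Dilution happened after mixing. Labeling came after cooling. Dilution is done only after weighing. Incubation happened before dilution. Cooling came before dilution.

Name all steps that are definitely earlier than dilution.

Directly stated before dilution: cooling, incubation, labeling, mixing, and weighing.
Centrifuging reaches dilution via centrifuging → weighing → dilution.
Filtering reaches dilution via filtering → weighing → dilution.
Titration reaches dilution via titration → weighing → dilution.
No chain forces rinsing ahead of dilution.

centrifuging, cooling, filtering, incubation, labeling, mixing, titration, weighing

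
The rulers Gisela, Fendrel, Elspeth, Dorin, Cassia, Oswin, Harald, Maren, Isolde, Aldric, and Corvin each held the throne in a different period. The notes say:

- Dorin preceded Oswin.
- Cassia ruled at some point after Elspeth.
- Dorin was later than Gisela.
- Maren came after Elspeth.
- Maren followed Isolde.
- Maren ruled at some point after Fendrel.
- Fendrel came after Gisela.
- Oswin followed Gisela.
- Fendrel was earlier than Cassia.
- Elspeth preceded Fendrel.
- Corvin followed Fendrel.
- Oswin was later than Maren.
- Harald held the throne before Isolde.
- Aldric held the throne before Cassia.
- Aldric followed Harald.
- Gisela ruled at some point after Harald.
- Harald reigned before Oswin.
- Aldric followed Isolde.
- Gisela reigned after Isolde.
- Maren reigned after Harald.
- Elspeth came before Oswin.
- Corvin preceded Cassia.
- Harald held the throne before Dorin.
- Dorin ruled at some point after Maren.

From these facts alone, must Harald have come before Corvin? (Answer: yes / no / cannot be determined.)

yes

Chain the constraints: Harald → Gisela → Fendrel → Corvin. Each link is directly stated, so Harald comes before Corvin.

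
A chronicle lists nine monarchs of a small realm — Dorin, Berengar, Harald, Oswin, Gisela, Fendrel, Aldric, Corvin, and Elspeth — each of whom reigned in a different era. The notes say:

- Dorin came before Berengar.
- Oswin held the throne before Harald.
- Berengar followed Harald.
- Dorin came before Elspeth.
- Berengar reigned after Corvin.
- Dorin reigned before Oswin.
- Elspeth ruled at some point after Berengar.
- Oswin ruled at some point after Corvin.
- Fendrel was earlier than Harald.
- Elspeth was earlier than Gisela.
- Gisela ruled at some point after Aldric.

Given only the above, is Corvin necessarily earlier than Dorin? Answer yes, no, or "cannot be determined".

No chain of stated constraints runs from Corvin to Dorin, and none runs from Dorin to Corvin either.
So the relative order of Corvin and Dorin is not fixed by the given facts.

cannot be determined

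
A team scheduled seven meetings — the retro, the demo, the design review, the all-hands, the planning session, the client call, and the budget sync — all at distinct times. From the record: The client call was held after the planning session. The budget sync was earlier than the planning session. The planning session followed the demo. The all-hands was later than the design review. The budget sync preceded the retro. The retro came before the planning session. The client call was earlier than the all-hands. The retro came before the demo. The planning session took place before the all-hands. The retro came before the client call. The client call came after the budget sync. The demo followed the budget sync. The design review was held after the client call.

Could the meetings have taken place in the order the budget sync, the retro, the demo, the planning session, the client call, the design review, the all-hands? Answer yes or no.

Check each stated constraint against the proposed order — e.g. the budget sync is ahead of the planning session; the budget sync is ahead of the client call. Every pair is in the required order; nothing is violated.

yes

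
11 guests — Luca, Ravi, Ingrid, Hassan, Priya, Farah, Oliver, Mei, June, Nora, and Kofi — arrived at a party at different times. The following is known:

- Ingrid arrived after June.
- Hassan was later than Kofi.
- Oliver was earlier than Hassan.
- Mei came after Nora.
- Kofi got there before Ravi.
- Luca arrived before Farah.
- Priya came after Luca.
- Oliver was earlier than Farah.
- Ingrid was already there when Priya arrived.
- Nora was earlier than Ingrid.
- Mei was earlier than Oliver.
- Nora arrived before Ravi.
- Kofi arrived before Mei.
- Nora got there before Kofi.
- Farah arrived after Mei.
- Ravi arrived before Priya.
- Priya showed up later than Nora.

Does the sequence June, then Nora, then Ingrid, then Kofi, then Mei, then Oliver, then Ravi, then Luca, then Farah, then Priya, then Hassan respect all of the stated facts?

Check each stated constraint against the proposed order — e.g. Ingrid is ahead of Priya; Nora is ahead of Priya. Every pair is in the required order; nothing is violated.

yes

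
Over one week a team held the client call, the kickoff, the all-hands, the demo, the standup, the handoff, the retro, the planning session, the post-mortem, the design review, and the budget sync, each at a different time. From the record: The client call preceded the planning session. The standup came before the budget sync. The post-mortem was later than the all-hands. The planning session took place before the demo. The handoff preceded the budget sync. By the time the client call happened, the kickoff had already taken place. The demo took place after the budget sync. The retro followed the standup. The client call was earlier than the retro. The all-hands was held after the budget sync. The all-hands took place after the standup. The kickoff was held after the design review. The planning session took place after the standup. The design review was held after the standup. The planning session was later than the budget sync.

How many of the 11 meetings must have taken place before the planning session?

Directly stated before the planning session: the budget sync, the client call, and the standup.
The design review reaches the planning session via the design review → the kickoff → the client call → the planning session.
The handoff reaches the planning session via the handoff → the budget sync → the planning session.
The kickoff reaches the planning session via the kickoff → the client call → the planning session.
That's the budget sync, the client call, the design review, the handoff, the kickoff, and the standup — 6 in all.

6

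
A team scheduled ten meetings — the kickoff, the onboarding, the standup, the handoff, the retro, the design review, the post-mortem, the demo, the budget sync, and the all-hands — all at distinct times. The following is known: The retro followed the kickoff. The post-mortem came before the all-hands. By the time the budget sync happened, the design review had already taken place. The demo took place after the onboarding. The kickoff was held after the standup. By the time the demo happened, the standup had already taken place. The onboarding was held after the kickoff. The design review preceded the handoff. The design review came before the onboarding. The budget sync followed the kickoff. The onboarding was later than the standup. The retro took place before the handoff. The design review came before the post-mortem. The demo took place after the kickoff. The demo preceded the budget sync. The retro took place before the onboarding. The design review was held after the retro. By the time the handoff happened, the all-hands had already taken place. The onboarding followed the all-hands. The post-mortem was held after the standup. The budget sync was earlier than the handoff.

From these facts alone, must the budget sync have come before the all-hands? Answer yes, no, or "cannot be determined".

no

Tracing the constraints gives the all-hands → the onboarding → the demo → the budget sync, so the all-hands must come before the budget sync.
That means the budget sync cannot be before the all-hands.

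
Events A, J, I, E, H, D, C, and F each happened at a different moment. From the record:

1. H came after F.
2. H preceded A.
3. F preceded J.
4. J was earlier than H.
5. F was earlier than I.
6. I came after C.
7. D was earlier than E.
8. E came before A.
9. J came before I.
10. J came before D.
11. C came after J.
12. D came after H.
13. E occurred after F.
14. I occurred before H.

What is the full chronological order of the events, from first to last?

The constraints fix every adjacent pair, so only one ordering works:
F → J → C → I → H → D → E → A.

F, J, C, I, H, D, E, A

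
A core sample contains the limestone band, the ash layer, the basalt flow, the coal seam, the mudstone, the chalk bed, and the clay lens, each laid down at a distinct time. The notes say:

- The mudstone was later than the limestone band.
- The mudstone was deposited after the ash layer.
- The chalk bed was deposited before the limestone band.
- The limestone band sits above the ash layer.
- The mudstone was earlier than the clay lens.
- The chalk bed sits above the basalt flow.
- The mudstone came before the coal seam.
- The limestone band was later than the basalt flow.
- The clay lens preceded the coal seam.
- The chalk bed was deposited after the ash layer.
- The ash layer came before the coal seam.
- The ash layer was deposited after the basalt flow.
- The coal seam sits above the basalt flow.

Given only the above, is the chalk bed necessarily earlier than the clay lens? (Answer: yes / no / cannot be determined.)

Chain the constraints: the chalk bed → the limestone band → the mudstone → the clay lens. Each link is directly stated, so the chalk bed comes before the clay lens.

yes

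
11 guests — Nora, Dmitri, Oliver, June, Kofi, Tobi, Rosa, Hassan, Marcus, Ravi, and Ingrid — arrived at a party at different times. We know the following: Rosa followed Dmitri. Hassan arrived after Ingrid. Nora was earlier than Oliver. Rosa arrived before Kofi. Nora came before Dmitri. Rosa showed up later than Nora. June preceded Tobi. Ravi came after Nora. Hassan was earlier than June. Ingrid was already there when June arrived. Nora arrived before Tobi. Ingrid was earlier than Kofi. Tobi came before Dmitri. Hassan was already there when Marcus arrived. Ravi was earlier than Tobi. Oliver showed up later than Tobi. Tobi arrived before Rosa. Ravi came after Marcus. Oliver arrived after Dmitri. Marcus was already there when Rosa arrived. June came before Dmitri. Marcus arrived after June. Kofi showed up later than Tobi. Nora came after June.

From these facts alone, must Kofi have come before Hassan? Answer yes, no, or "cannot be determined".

Tracing the constraints gives Hassan → Marcus → Rosa → Kofi, so Hassan must come before Kofi.
That means Kofi cannot be before Hassan.

no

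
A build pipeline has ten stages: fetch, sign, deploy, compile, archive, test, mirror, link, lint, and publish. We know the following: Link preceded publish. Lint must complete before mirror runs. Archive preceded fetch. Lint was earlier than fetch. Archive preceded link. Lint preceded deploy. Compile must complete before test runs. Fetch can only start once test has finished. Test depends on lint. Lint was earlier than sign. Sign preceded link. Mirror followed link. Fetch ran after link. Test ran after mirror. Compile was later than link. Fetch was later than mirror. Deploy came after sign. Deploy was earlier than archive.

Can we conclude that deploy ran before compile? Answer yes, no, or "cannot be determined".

Chain the constraints: deploy → archive → link → compile. Each link is directly stated, so deploy comes before compile.

yes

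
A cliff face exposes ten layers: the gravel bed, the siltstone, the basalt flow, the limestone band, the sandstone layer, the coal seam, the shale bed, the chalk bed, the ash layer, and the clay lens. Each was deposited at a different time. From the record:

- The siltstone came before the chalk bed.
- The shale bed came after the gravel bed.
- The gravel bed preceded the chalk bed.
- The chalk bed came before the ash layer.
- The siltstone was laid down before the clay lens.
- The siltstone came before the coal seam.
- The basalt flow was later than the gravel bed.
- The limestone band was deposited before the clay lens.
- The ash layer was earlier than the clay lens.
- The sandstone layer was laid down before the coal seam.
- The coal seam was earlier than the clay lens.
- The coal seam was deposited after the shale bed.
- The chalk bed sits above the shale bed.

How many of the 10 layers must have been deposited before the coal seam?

Directly stated before the coal seam: the sandstone layer, the shale bed, and the siltstone.
The gravel bed reaches the coal seam via the gravel bed → the shale bed → the coal seam.
That's the gravel bed, the sandstone layer, the shale bed, and the siltstone — 4 in all.

4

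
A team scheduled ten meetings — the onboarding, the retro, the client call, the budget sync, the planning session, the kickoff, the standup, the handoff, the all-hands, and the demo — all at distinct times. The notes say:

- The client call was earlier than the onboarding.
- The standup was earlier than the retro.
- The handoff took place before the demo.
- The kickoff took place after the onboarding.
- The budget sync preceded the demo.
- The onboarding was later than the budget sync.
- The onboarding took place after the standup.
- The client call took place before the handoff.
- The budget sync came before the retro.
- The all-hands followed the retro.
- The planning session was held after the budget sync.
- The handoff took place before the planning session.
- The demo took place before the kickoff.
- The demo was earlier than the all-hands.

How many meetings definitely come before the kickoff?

Directly stated before the kickoff: the demo and the onboarding.
The budget sync reaches the kickoff via the budget sync → the demo → the kickoff.
The client call reaches the kickoff via the client call → the onboarding → the kickoff.
The handoff reaches the kickoff via the handoff → the demo → the kickoff.
Likewise the standup reaches the kickoff by chaining the stated constraints.
No chain forces the all-hands (or any of the others) ahead of the kickoff.
That's the budget sync, the client call, the demo, the handoff, the onboarding, and the standup — 6 in all.

6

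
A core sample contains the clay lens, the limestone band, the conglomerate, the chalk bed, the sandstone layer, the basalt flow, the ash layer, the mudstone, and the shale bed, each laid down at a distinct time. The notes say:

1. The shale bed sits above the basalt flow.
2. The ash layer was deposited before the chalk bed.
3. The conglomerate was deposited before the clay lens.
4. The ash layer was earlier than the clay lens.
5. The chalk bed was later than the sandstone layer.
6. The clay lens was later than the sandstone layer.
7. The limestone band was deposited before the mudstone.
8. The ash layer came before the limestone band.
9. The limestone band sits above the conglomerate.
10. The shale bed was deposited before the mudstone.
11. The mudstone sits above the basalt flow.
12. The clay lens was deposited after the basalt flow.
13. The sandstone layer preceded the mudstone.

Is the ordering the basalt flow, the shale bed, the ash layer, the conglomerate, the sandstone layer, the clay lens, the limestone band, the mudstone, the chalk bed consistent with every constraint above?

Check each stated constraint against the proposed order — e.g. the shale bed is ahead of the mudstone; the basalt flow is ahead of the mudstone. Every pair is in the required order; nothing is violated.

yes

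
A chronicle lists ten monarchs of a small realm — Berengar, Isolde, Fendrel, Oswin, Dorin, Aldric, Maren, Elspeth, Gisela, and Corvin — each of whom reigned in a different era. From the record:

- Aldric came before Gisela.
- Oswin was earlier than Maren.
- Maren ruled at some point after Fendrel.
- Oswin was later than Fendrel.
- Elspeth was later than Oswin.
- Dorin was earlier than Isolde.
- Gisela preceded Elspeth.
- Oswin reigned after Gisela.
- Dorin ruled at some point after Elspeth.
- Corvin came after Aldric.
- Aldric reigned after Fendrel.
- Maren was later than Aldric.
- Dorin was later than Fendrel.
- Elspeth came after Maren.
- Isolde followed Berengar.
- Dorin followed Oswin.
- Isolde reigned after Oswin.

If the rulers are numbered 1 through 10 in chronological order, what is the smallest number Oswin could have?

Aldric, Fendrel, and Gisela must all come before Oswin — 3 forced predecessors.
Nothing else is forced ahead of Oswin, so their earliest slot is position 3 + 1 = 4.

4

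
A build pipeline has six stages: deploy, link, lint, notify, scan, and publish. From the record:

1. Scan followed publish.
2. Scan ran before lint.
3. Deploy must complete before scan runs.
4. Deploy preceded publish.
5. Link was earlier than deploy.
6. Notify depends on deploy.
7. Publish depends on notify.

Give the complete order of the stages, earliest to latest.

The constraints fix every adjacent pair, so only one ordering works:
link → deploy → notify → publish → scan → lint.

link, deploy, notify, publish, scan, lint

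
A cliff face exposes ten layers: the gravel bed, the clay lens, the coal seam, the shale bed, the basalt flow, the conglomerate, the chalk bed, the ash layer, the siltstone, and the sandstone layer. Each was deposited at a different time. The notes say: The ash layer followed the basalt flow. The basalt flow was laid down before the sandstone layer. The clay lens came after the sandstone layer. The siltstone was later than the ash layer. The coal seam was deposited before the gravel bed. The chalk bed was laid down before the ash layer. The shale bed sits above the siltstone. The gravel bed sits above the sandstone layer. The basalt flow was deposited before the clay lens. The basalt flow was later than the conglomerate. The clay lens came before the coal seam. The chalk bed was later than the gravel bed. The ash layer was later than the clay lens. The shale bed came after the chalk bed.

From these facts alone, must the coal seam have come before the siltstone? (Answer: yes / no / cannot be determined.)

yes

Chain the constraints: the coal seam → the gravel bed → the chalk bed → the ash layer → the siltstone. Each link is directly stated, so the coal seam comes before the siltstone.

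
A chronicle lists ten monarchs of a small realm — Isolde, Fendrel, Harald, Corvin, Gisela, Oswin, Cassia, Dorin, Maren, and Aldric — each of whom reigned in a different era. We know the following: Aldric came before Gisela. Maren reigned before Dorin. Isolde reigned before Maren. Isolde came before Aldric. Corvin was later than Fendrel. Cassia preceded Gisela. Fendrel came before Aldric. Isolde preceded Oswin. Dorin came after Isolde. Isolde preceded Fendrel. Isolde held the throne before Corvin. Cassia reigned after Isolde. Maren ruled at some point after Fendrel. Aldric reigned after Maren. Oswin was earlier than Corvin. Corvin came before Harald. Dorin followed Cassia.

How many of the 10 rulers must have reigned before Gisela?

Directly stated before Gisela: Aldric and Cassia.
Fendrel reaches Gisela via Fendrel → Aldric → Gisela.
Isolde reaches Gisela via Isolde → Aldric → Gisela.
Maren reaches Gisela via Maren → Aldric → Gisela.
No chain forces Dorin (or any of the others) ahead of Gisela.
That's Aldric, Cassia, Fendrel, Isolde, and Maren — 5 in all.

5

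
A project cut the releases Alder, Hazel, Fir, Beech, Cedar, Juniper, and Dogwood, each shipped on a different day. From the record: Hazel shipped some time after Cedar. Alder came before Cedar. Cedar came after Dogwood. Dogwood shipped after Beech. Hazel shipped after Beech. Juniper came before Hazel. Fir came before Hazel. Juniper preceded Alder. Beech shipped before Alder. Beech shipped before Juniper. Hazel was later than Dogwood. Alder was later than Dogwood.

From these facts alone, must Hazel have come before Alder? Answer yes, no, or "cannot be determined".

Tracing the constraints gives Alder → Cedar → Hazel, so Alder must come before Hazel.
That means Hazel cannot be before Alder.

no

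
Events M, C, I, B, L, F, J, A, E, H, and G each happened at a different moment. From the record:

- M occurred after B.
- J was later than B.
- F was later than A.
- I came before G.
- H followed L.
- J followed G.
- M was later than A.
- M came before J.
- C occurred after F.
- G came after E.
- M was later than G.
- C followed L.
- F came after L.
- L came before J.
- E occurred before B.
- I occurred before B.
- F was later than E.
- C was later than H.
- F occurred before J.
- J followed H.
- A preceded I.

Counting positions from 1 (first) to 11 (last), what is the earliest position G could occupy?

A, E, and I must all come before G — 3 forced predecessors.
Nothing else is forced ahead of G, so its earliest slot is position 3 + 1 = 4.

4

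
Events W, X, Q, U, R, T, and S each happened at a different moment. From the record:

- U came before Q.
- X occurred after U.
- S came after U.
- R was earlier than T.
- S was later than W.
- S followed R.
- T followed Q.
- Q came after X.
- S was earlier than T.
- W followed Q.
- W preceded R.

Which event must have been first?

U

U has a chain of constraints placing it before every other event, so U must be first.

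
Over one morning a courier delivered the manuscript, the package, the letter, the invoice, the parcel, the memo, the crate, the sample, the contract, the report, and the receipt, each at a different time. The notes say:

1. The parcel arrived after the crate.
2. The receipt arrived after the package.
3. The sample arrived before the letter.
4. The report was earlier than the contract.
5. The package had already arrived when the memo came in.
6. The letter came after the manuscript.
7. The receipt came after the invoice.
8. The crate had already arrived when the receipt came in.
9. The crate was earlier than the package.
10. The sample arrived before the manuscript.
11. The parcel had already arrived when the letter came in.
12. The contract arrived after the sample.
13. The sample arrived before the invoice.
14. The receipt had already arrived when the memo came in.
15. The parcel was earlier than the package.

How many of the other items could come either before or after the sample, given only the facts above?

4

Forced after the sample: the contract, the invoice, the letter, the manuscript, the memo, and the receipt.
That leaves the crate, the package, the parcel, and the report with no forced order relative to the sample — 4.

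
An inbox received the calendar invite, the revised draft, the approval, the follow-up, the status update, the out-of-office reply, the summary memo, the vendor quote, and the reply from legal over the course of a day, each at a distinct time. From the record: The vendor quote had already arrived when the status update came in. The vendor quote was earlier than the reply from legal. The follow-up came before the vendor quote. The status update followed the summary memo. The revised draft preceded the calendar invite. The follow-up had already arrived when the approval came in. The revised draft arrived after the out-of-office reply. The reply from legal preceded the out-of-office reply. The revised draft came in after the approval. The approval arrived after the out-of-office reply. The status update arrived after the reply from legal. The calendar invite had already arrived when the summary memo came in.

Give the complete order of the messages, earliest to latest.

the follow-up, the vendor quote, the reply from legal, the out-of-office reply, the approval, the revised draft, the calendar invite, the summary memo, the status update

The constraints fix every adjacent pair, so only one ordering works:
the follow-up → the vendor quote → the reply from legal → the out-of-office reply → the approval → the revised draft → the calendar invite → the summary memo → the status update.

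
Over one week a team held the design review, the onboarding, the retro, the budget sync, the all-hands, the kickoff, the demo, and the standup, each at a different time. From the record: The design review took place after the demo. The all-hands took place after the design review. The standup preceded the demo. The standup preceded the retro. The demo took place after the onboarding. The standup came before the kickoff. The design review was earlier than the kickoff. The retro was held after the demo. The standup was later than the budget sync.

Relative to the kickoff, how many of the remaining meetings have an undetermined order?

Forced before the kickoff: the budget sync, the demo, the design review, the onboarding, and the standup.
That leaves the all-hands and the retro with no forced order relative to the kickoff — 2.

2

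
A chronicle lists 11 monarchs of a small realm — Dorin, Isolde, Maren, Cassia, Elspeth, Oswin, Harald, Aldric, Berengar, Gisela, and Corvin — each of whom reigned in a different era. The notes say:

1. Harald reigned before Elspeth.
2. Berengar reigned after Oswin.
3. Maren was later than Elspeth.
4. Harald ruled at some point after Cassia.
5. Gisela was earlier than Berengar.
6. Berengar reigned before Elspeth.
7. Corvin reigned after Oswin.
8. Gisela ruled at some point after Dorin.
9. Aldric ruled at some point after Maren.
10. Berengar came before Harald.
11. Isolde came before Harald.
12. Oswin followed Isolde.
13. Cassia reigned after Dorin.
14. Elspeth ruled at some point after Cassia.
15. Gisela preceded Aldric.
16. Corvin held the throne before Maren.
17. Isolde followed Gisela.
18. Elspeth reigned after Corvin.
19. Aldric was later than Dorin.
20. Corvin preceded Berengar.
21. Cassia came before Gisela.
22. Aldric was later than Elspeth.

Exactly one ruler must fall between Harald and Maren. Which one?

Tracing the constraints gives Harald → Elspeth → Maren, so Elspeth sits after Harald and before Maren.
No other ruler is forced both after Harald and before Maren.

Elspeth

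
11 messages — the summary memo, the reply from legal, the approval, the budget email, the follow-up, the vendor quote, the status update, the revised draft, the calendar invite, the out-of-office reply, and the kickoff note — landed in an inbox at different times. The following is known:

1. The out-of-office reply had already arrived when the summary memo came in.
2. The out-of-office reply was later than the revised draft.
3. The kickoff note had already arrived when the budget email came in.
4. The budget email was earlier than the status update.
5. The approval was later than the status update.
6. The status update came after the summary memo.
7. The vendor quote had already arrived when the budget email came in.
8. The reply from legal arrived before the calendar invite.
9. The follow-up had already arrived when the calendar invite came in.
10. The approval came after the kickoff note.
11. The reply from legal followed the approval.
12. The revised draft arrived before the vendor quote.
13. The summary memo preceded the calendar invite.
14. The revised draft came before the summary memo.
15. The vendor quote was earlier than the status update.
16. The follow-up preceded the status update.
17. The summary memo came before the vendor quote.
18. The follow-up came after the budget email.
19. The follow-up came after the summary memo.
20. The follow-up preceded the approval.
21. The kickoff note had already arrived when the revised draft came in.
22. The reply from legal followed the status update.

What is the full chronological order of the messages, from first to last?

the kickoff note, the revised draft, the out-of-office reply, the summary memo, the vendor quote, the budget email, the follow-up, the status update, the approval, the reply from legal, the calendar invite

The constraints fix every adjacent pair, so only one ordering works:
the kickoff note → the revised draft → the out-of-office reply → the summary memo → the vendor quote → the budget email → the follow-up → the status update → the approval → the reply from legal → the calendar invite.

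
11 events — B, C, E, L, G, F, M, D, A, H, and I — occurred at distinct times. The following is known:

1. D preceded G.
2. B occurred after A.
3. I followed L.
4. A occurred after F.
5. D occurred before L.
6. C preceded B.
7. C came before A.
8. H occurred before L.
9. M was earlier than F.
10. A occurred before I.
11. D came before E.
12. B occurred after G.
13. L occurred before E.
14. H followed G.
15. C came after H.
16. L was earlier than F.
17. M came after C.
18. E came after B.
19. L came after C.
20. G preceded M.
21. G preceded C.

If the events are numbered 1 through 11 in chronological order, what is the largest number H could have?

H must come before A, B, C, E, F, I, L, and M — 8 events forced after it.
Everything else can be placed before H in some valid order, so H can sit as late as position 11 − 8 = 3.

3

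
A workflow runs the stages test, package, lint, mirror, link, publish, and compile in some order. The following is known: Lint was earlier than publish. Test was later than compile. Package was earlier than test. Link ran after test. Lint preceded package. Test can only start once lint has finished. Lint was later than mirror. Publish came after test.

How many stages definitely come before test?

Directly stated before test: compile, lint, and package.
Mirror reaches test via mirror → lint → test.
No chain forces publish (or any of the others) ahead of test.
That's compile, lint, mirror, and package — 4 in all.

4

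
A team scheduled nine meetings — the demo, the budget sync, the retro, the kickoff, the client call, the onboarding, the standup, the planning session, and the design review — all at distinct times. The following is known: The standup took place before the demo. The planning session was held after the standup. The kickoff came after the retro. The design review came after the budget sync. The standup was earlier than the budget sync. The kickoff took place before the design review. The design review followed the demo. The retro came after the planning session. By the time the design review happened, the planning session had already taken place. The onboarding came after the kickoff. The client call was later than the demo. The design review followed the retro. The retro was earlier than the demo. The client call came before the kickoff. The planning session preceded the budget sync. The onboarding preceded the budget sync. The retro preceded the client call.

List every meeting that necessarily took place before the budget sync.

Directly stated before the budget sync: the onboarding, the planning session, and the standup.
The client call reaches the budget sync via the client call → the kickoff → the onboarding → the budget sync.
The demo reaches the budget sync via the demo → the client call → the kickoff → the onboarding → the budget sync.
The kickoff reaches the budget sync via the kickoff → the onboarding → the budget sync.
Likewise the retro reaches the budget sync by chaining the stated constraints.

the client call, the demo, the kickoff, the onboarding, the planning session, the retro, the standup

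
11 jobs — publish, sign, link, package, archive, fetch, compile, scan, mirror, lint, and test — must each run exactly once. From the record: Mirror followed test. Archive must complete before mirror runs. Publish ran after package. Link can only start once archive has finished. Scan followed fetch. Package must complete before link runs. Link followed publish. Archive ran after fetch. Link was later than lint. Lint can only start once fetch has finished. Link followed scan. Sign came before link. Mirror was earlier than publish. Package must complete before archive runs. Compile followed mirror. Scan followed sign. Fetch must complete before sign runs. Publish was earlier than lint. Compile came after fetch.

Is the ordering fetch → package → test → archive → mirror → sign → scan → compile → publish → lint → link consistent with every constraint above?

Check each stated constraint against the proposed order — e.g. package is ahead of link; fetch is ahead of lint. Every pair is in the required order; nothing is violated.

yes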